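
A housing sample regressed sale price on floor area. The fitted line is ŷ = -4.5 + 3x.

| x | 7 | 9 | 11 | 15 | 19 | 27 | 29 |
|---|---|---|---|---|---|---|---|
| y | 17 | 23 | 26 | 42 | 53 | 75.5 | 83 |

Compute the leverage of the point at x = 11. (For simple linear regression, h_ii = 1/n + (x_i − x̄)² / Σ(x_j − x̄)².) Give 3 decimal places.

x̄ = (7 + 9 + 11 + 15 + 19 + 27 + 29)/7 = 16.7143
Σ(x − x̄)² = 94.3673 + 59.5102 + 32.6531 + 2.93878 + 5.22449 + 105.796 + 150.939 = 451.429
h = 1/7 + (-5.71429)²/451.429 = 0.142857 + 0.0723327 = 0.215

h = 0.215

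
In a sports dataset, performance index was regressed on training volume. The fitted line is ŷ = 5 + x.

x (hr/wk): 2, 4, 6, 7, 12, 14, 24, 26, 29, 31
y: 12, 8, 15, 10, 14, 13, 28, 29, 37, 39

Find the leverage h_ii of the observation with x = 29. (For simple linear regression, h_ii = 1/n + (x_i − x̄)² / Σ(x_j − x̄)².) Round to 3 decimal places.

x̄ = (2 + 4 + 6 + 7 + 12 + 14 + 24 + 26 + 29 + 31)/10 = 15.5
Σ(x − x̄)² = 182.25 + 132.25 + 90.25 + 72.25 + 12.25 + 2.25 + 72.25 + 110.25 + 182.25 + 240.25 = 1096.5
h = 1/10 + (13.5)²/1096.5 = 0.1 + 0.166211 = 0.266

h = 0.266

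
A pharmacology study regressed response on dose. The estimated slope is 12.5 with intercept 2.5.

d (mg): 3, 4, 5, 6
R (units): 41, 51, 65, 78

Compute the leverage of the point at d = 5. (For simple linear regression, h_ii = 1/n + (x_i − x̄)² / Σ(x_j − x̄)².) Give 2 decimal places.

d̄ = (3 + 4 + 5 + 6)/4 = 4.5
Σ(d − d̄)² = 2.25 + 0.25 + 0.25 + 2.25 = 5
h = 1/4 + (0.5)²/5 = 0.25 + 0.05 = 0.30

h = 0.30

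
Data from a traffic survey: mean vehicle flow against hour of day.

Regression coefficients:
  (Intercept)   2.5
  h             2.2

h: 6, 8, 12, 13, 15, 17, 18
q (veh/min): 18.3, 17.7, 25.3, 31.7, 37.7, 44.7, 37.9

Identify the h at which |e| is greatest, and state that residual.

h = 17, e = 4.8

h=6: ŷ = 2.5 + 2.2·6 = 15.7; e = 18.3 − 15.7 = 2.6
h=8: ŷ = 2.5 + 2.2·8 = 20.1; e = 17.7 − 20.1 = -2.4
h=12: ŷ = 2.5 + 2.2·12 = 28.9; e = 25.3 − 28.9 = -3.6
h=13: ŷ = 2.5 + 2.2·13 = 31.1; e = 31.7 − 31.1 = 0.6
h=15: ŷ = 2.5 + 2.2·15 = 35.5; e = 37.7 − 35.5 = 2.2
h=17: ŷ = 2.5 + 2.2·17 = 39.9; e = 44.7 − 39.9 = 4.8
h=18: ŷ = 2.5 + 2.2·18 = 42.1; e = 37.9 − 42.1 = -4.2
Largest |e| is 4.8 at h = 17, residual 4.8.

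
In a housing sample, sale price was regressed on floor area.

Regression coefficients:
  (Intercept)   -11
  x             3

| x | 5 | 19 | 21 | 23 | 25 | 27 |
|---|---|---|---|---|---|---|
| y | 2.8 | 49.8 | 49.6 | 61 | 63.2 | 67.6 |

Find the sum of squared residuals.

SSE = 37.04

x=5: ŷ = -11 + 3·5 = 4; e = 2.8 − 4 = -1.2
x=19: ŷ = -11 + 3·19 = 46; e = 49.8 − 46 = 3.8
x=21: ŷ = -11 + 3·21 = 52; e = 49.6 − 52 = -2.4
x=23: ŷ = -11 + 3·23 = 58; e = 61 − 58 = 3
x=25: ŷ = -11 + 3·25 = 64; e = 63.2 − 64 = -0.8
x=27: ŷ = -11 + 3·27 = 70; e = 67.6 − 70 = -2.4
SSE = 1.44 + 14.44 + 5.76 + 9 + 0.64 + 5.76 = 37.04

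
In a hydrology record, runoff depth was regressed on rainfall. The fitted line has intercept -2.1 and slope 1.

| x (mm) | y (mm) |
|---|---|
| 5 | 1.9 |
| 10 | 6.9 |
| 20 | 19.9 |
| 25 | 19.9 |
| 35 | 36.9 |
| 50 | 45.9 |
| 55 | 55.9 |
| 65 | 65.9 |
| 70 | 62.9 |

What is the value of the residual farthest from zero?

x=5: ŷ = -2.1 + 5 = 2.9; e = 1.9 − 2.9 = -1
x=10: ŷ = -2.1 + 10 = 7.9; e = 6.9 − 7.9 = -1
x=20: ŷ = -2.1 + 20 = 17.9; e = 19.9 − 17.9 = 2
x=25: ŷ = -2.1 + 25 = 22.9; e = 19.9 − 22.9 = -3
x=35: ŷ = -2.1 + 35 = 32.9; e = 36.9 − 32.9 = 4
x=50: ŷ = -2.1 + 50 = 47.9; e = 45.9 − 47.9 = -2
x=55: ŷ = -2.1 + 55 = 52.9; e = 55.9 − 52.9 = 3
x=65: ŷ = -2.1 + 65 = 62.9; e = 65.9 − 62.9 = 3
x=70: ŷ = -2.1 + 70 = 67.9; e = 62.9 − 67.9 = -5
Largest |e| is 5 at x = 70, residual -5.

e = -5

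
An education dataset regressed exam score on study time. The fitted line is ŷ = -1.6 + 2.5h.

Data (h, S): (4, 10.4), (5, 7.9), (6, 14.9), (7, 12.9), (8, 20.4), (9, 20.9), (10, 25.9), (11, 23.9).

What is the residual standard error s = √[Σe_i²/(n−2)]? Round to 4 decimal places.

h=4: ŷ = -1.6 + 2.5·4 = 8.4; e = 10.4 − 8.4 = 2
h=5: ŷ = -1.6 + 2.5·5 = 10.9; e = 7.9 − 10.9 = -3
h=6: ŷ = -1.6 + 2.5·6 = 13.4; e = 14.9 − 13.4 = 1.5
h=7: ŷ = -1.6 + 2.5·7 = 15.9; e = 12.9 − 15.9 = -3
h=8: ŷ = -1.6 + 2.5·8 = 18.4; e = 20.4 − 18.4 = 2
h=9: ŷ = -1.6 + 2.5·9 = 20.9; e = 20.9 − 20.9 = 0
h=10: ŷ = -1.6 + 2.5·10 = 23.4; e = 25.9 − 23.4 = 2.5
h=11: ŷ = -1.6 + 2.5·11 = 25.9; e = 23.9 − 25.9 = -2
SSE = 4 + 9 + 2.25 + 9 + 4 + 0 + 6.25 + 4 = 38.5
s = √(38.5/6) = √6.41667 ≈ 2.5331

s = 2.5331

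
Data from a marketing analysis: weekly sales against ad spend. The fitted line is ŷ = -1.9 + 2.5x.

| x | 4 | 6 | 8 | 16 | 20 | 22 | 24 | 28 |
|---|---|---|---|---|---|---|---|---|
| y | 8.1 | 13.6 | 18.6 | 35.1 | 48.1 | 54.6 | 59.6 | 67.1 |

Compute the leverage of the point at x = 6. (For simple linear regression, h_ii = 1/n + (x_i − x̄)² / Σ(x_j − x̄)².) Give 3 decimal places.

h = 0.301

x̄ = (4 + 6 + 8 + 16 + 20 + 22 + 24 + 28)/8 = 16
Σ(x − x̄)² = 144 + 100 + 64 + 0 + 16 + 36 + 64 + 144 = 568
h = 1/8 + (-10)²/568 = 0.125 + 0.176056 = 0.301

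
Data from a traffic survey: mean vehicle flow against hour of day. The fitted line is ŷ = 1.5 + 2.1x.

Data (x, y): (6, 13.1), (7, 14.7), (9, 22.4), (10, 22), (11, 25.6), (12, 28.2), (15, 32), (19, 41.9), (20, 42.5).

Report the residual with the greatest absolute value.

e = 2

x=6: ŷ = 1.5 + 2.1·6 = 14.1; e = 13.1 − 14.1 = -1
x=7: ŷ = 1.5 + 2.1·7 = 16.2; e = 14.7 − 16.2 = -1.5
x=9: ŷ = 1.5 + 2.1·9 = 20.4; e = 22.4 − 20.4 = 2
x=10: ŷ = 1.5 + 2.1·10 = 22.5; e = 22 − 22.5 = -0.5
x=11: ŷ = 1.5 + 2.1·11 = 24.6; e = 25.6 − 24.6 = 1
x=12: ŷ = 1.5 + 2.1·12 = 26.7; e = 28.2 − 26.7 = 1.5
x=15: ŷ = 1.5 + 2.1·15 = 33; e = 32 − 33 = -1
x=19: ŷ = 1.5 + 2.1·19 = 41.4; e = 41.9 − 41.4 = 0.5
x=20: ŷ = 1.5 + 2.1·20 = 43.5; e = 42.5 − 43.5 = -1
Largest |e| is 2 at x = 9, residual 2.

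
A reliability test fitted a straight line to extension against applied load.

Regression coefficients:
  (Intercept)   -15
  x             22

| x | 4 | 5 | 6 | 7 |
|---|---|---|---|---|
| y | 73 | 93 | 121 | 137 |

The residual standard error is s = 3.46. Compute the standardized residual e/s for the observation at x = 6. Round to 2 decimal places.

1.16

ŷ = -15 + 22·6 = 117
e = 121 − 117 = 4
e/s = 4 / 3.46 = 1.16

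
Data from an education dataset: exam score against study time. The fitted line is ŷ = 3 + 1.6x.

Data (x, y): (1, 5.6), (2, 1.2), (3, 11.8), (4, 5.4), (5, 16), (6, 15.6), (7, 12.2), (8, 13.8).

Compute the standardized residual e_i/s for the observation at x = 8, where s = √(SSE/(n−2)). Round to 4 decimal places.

-0.4899

x=1: ŷ = 3 + 1.6·1 = 4.6; e = 5.6 − 4.6 = 1
x=2: ŷ = 3 + 1.6·2 = 6.2; e = 1.2 − 6.2 = -5
x=3: ŷ = 3 + 1.6·3 = 7.8; e = 11.8 − 7.8 = 4
x=4: ŷ = 3 + 1.6·4 = 9.4; e = 5.4 − 9.4 = -4
x=5: ŷ = 3 + 1.6·5 = 11; e = 16 − 11 = 5
x=6: ŷ = 3 + 1.6·6 = 12.6; e = 15.6 − 12.6 = 3
x=7: ŷ = 3 + 1.6·7 = 14.2; e = 12.2 − 14.2 = -2
x=8: ŷ = 3 + 1.6·8 = 15.8; e = 13.8 − 15.8 = -2
SSE = 1 + 25 + 16 + 16 + 25 + 9 + 4 + 4 = 100
s = √(100/6) = 4.08248
e/s = -2 / 4.08248 = -0.4899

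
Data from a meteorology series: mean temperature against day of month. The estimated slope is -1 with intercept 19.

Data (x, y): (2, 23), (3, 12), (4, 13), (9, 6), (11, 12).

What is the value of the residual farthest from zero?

e = 6

x=2: ŷ = 19 − 2 = 17; e = 23 − 17 = 6
x=3: ŷ = 19 − 3 = 16; e = 12 − 16 = -4
x=4: ŷ = 19 − 4 = 15; e = 13 − 15 = -2
x=9: ŷ = 19 − 9 = 10; e = 6 − 10 = -4
x=11: ŷ = 19 − 11 = 8; e = 12 − 8 = 4
Largest |e| is 6 at x = 2, residual 6.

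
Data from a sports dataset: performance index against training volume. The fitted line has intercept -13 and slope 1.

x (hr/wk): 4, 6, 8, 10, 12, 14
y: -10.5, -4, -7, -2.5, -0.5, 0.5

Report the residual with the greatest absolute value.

e = 3

x=4: ŷ = -13 + 4 = -9; e = -10.5 − (-9) = -1.5
x=6: ŷ = -13 + 6 = -7; e = -4 − (-7) = 3
x=8: ŷ = -13 + 8 = -5; e = -7 − (-5) = -2
x=10: ŷ = -13 + 10 = -3; e = -2.5 − (-3) = 0.5
x=12: ŷ = -13 + 12 = -1; e = -0.5 − (-1) = 0.5
x=14: ŷ = -13 + 14 = 1; e = 0.5 − 1 = -0.5
Largest |e| is 3 at x = 6, residual 3.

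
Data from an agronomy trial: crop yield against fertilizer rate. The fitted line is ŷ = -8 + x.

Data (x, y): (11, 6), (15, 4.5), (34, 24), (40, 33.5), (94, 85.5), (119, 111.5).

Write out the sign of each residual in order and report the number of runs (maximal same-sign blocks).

5 runs

x=11: ŷ = -8 + 11 = 3; r = 6 − 3 = 3
x=15: ŷ = -8 + 15 = 7; r = 4.5 − 7 = -2.5
x=34: ŷ = -8 + 34 = 26; r = 24 − 26 = -2
x=40: ŷ = -8 + 40 = 32; r = 33.5 − 32 = 1.5
x=94: ŷ = -8 + 94 = 86; r = 85.5 − 86 = -0.5
x=119: ŷ = -8 + 119 = 111; r = 111.5 − 111 = 0.5
Signs: + − − + − +
Runs: +×1, −×2, +×1, −×1, +×1 → 5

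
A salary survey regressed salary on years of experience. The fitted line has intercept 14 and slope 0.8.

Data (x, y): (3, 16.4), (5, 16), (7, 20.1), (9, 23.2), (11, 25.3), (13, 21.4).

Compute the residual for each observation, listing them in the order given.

x=3: ŷ = 14 + 0.8·3 = 16.4; e = 16.4 − 16.4 = 0
x=5: ŷ = 14 + 0.8·5 = 18; e = 16 − 18 = -2
x=7: ŷ = 14 + 0.8·7 = 19.6; e = 20.1 − 19.6 = 0.5
x=9: ŷ = 14 + 0.8·9 = 21.2; e = 23.2 − 21.2 = 2
x=11: ŷ = 14 + 0.8·11 = 22.8; e = 25.3 − 22.8 = 2.5
x=13: ŷ = 14 + 0.8·13 = 24.4; e = 21.4 − 24.4 = -3

0, -2, 0.5, 2, 2.5, -3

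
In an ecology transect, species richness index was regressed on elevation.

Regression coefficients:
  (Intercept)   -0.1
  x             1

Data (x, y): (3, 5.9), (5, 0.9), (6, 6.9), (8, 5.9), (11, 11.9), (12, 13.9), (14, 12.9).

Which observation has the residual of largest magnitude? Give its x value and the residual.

x=3: ŷ = -0.1 + 3 = 2.9; e = 5.9 − 2.9 = 3
x=5: ŷ = -0.1 + 5 = 4.9; e = 0.9 − 4.9 = -4
x=6: ŷ = -0.1 + 6 = 5.9; e = 6.9 − 5.9 = 1
x=8: ŷ = -0.1 + 8 = 7.9; e = 5.9 − 7.9 = -2
x=11: ŷ = -0.1 + 11 = 10.9; e = 11.9 − 10.9 = 1
x=12: ŷ = -0.1 + 12 = 11.9; e = 13.9 − 11.9 = 2
x=14: ŷ = -0.1 + 14 = 13.9; e = 12.9 − 13.9 = -1
Largest |e| is 4 at x = 5, residual -4.

x = 5, e = -4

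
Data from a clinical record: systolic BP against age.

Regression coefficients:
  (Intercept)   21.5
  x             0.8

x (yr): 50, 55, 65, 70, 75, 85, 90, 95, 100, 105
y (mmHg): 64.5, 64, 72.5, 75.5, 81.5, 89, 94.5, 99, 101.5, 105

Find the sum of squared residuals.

x=50: ŷ = 21.5 + 0.8·50 = 61.5; r = 64.5 − 61.5 = 3
x=55: ŷ = 21.5 + 0.8·55 = 65.5; r = 64 − 65.5 = -1.5
x=65: ŷ = 21.5 + 0.8·65 = 73.5; r = 72.5 − 73.5 = -1
x=70: ŷ = 21.5 + 0.8·70 = 77.5; r = 75.5 − 77.5 = -2
x=75: ŷ = 21.5 + 0.8·75 = 81.5; r = 81.5 − 81.5 = 0
x=85: ŷ = 21.5 + 0.8·85 = 89.5; r = 89 − 89.5 = -0.5
x=90: ŷ = 21.5 + 0.8·90 = 93.5; r = 94.5 − 93.5 = 1
x=95: ŷ = 21.5 + 0.8·95 = 97.5; r = 99 − 97.5 = 1.5
x=100: ŷ = 21.5 + 0.8·100 = 101.5; r = 101.5 − 101.5 = 0
x=105: ŷ = 21.5 + 0.8·105 = 105.5; r = 105 − 105.5 = -0.5
SSE = 9 + 2.25 + 1 + 4 + 0 + 0.25 + 1 + 2.25 + 0 + 0.25 = 20

SSE = 20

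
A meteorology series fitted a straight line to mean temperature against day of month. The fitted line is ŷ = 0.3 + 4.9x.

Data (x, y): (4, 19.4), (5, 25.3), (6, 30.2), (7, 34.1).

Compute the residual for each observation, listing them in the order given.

x=4: ŷ = 0.3 + 4.9·4 = 19.9; r = 19.4 − 19.9 = -0.5
x=5: ŷ = 0.3 + 4.9·5 = 24.8; r = 25.3 − 24.8 = 0.5
x=6: ŷ = 0.3 + 4.9·6 = 29.7; r = 30.2 − 29.7 = 0.5
x=7: ŷ = 0.3 + 4.9·7 = 34.6; r = 34.1 − 34.6 = -0.5

-0.5, 0.5, 0.5, -0.5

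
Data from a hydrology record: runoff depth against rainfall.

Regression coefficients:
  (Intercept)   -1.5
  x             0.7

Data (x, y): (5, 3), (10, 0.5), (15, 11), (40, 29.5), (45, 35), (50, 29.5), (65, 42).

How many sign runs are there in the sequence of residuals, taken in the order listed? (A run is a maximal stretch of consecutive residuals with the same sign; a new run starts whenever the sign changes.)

x=5: ŷ = -1.5 + 0.7·5 = 2; e = 3 − 2 = 1
x=10: ŷ = -1.5 + 0.7·10 = 5.5; e = 0.5 − 5.5 = -5
x=15: ŷ = -1.5 + 0.7·15 = 9; e = 11 − 9 = 2
x=40: ŷ = -1.5 + 0.7·40 = 26.5; e = 29.5 − 26.5 = 3
x=45: ŷ = -1.5 + 0.7·45 = 30; e = 35 − 30 = 5
x=50: ŷ = -1.5 + 0.7·50 = 33.5; e = 29.5 − 33.5 = -4
x=65: ŷ = -1.5 + 0.7·65 = 44; e = 42 − 44 = -2
Signs: + − + + + − −
Runs: +×1, −×1, +×3, −×2 → 4

4 runs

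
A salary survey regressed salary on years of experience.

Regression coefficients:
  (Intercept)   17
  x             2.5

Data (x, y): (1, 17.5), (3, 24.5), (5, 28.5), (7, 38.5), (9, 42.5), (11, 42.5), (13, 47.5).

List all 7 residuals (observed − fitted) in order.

x=1: ŷ = 17 + 2.5·1 = 19.5; e = 17.5 − 19.5 = -2
x=3: ŷ = 17 + 2.5·3 = 24.5; e = 24.5 − 24.5 = 0
x=5: ŷ = 17 + 2.5·5 = 29.5; e = 28.5 − 29.5 = -1
x=7: ŷ = 17 + 2.5·7 = 34.5; e = 38.5 − 34.5 = 4
x=9: ŷ = 17 + 2.5·9 = 39.5; e = 42.5 − 39.5 = 3
x=11: ŷ = 17 + 2.5·11 = 44.5; e = 42.5 − 44.5 = -2
x=13: ŷ = 17 + 2.5·13 = 49.5; e = 47.5 − 49.5 = -2

-2, 0, -1, 4, 3, -2, -2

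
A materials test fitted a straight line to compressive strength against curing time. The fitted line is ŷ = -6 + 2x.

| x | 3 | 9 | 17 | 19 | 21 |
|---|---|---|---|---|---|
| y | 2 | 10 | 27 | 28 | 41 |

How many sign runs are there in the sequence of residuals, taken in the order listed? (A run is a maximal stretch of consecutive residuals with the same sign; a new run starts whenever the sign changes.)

3 runs

x=3: ŷ = -6 + 2·3 = 0; e = 2 − 0 = 2
x=9: ŷ = -6 + 2·9 = 12; e = 10 − 12 = -2
x=17: ŷ = -6 + 2·17 = 28; e = 27 − 28 = -1
x=19: ŷ = -6 + 2·19 = 32; e = 28 − 32 = -4
x=21: ŷ = -6 + 2·21 = 36; e = 41 − 36 = 5
Signs: + − − − +
Runs: +×1, −×3, +×1 → 3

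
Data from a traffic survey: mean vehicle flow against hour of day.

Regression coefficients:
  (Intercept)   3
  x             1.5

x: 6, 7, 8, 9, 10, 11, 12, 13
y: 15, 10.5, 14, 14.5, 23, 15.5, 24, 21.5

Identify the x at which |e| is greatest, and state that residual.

x=6: ŷ = 3 + 1.5·6 = 12; e = 15 − 12 = 3
x=7: ŷ = 3 + 1.5·7 = 13.5; e = 10.5 − 13.5 = -3
x=8: ŷ = 3 + 1.5·8 = 15; e = 14 − 15 = -1
x=9: ŷ = 3 + 1.5·9 = 16.5; e = 14.5 − 16.5 = -2
x=10: ŷ = 3 + 1.5·10 = 18; e = 23 − 18 = 5
x=11: ŷ = 3 + 1.5·11 = 19.5; e = 15.5 − 19.5 = -4
x=12: ŷ = 3 + 1.5·12 = 21; e = 24 − 21 = 3
x=13: ŷ = 3 + 1.5·13 = 22.5; e = 21.5 − 22.5 = -1
Largest |e| is 5 at x = 10, residual 5.

x = 10, e = 5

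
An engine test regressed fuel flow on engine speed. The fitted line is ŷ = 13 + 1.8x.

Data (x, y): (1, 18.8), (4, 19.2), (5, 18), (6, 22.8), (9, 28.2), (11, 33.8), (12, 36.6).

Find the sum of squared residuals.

x=1: ŷ = 13 + 1.8·1 = 14.8; r = 18.8 − 14.8 = 4
x=4: ŷ = 13 + 1.8·4 = 20.2; r = 19.2 − 20.2 = -1
x=5: ŷ = 13 + 1.8·5 = 22; r = 18 − 22 = -4
x=6: ŷ = 13 + 1.8·6 = 23.8; r = 22.8 − 23.8 = -1
x=9: ŷ = 13 + 1.8·9 = 29.2; r = 28.2 − 29.2 = -1
x=11: ŷ = 13 + 1.8·11 = 32.8; r = 33.8 − 32.8 = 1
x=12: ŷ = 13 + 1.8·12 = 34.6; r = 36.6 − 34.6 = 2
SSE = 16 + 1 + 16 + 1 + 1 + 1 + 4 = 40

SSE = 40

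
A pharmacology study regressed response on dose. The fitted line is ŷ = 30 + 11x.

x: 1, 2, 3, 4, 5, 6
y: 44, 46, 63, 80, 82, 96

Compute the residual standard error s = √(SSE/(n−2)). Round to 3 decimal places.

s = 4.743

x=1: ŷ = 30 + 11·1 = 41; e = 44 − 41 = 3
x=2: ŷ = 30 + 11·2 = 52; e = 46 − 52 = -6
x=3: ŷ = 30 + 11·3 = 63; e = 63 − 63 = 0
x=4: ŷ = 30 + 11·4 = 74; e = 80 − 74 = 6
x=5: ŷ = 30 + 11·5 = 85; e = 82 − 85 = -3
x=6: ŷ = 30 + 11·6 = 96; e = 96 − 96 = 0
SSE = 9 + 36 + 0 + 36 + 9 + 0 = 90
s = √(90/4) = √22.5 ≈ 4.743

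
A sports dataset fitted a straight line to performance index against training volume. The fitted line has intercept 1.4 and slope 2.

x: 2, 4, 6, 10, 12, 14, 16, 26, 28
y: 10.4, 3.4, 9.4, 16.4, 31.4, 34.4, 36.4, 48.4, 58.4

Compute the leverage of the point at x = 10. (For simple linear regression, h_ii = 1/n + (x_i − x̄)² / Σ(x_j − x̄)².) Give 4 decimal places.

x̄ = (2 + 4 + 6 + 10 + 12 + 14 + 16 + 26 + 28)/9 = 13.1111
Σ(x − x̄)² = 123.457 + 83.0123 + 50.5679 + 9.67901 + 1.23457 + 0.790123 + 8.34568 + 166.123 + 221.679 = 664.889
h = 1/9 + (-3.11111)²/664.889 = 0.111111 + 0.0145573 = 0.1257

h = 0.1257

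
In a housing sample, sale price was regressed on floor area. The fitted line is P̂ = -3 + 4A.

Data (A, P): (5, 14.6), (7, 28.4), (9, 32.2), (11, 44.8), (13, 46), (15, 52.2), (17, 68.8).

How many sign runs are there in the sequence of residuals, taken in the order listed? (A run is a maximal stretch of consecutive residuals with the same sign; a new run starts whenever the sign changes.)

A=5: P̂ = -3 + 4·5 = 17; r = 14.6 − 17 = -2.4
A=7: P̂ = -3 + 4·7 = 25; r = 28.4 − 25 = 3.4
A=9: P̂ = -3 + 4·9 = 33; r = 32.2 − 33 = -0.8
A=11: P̂ = -3 + 4·11 = 41; r = 44.8 − 41 = 3.8
A=13: P̂ = -3 + 4·13 = 49; r = 46 − 49 = -3
A=15: P̂ = -3 + 4·15 = 57; r = 52.2 − 57 = -4.8
A=17: P̂ = -3 + 4·17 = 65; r = 68.8 − 65 = 3.8
Signs: − + − + − − +
Runs: −×1, +×1, −×1, +×1, −×2, +×1 → 6

6 runs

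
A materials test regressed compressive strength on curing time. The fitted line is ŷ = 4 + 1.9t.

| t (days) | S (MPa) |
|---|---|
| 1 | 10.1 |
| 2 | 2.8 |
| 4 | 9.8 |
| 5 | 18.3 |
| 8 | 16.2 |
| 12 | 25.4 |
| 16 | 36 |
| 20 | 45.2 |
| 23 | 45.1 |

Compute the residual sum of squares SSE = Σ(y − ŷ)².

t=1: ŷ = 4 + 1.9·1 = 5.9; r = 10.1 − 5.9 = 4.2
t=2: ŷ = 4 + 1.9·2 = 7.8; r = 2.8 − 7.8 = -5
t=4: ŷ = 4 + 1.9·4 = 11.6; r = 9.8 − 11.6 = -1.8
t=5: ŷ = 4 + 1.9·5 = 13.5; r = 18.3 − 13.5 = 4.8
t=8: ŷ = 4 + 1.9·8 = 19.2; r = 16.2 − 19.2 = -3
t=12: ŷ = 4 + 1.9·12 = 26.8; r = 25.4 − 26.8 = -1.4
t=16: ŷ = 4 + 1.9·16 = 34.4; r = 36 − 34.4 = 1.6
t=20: ŷ = 4 + 1.9·20 = 42; r = 45.2 − 42 = 3.2
t=23: ŷ = 4 + 1.9·23 = 47.7; r = 45.1 − 47.7 = -2.6
SSE = 17.64 + 25 + 3.24 + 23.04 + 9 + 1.96 + 2.56 + 10.24 + 6.76 = 99.44

SSE = 99.44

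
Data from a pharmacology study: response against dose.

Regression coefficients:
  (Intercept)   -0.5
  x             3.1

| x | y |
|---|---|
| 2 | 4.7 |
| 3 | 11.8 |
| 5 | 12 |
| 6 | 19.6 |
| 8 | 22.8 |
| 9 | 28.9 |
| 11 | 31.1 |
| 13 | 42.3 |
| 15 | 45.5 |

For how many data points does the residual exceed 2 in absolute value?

x=2: ŷ = -0.5 + 3.1·2 = 5.7; r = 4.7 − 5.7 = -1
x=3: ŷ = -0.5 + 3.1·3 = 8.8; r = 11.8 − 8.8 = 3
x=5: ŷ = -0.5 + 3.1·5 = 15; r = 12 − 15 = -3
x=6: ŷ = -0.5 + 3.1·6 = 18.1; r = 19.6 − 18.1 = 1.5
x=8: ŷ = -0.5 + 3.1·8 = 24.3; r = 22.8 − 24.3 = -1.5
x=9: ŷ = -0.5 + 3.1·9 = 27.4; r = 28.9 − 27.4 = 1.5
x=11: ŷ = -0.5 + 3.1·11 = 33.6; r = 31.1 − 33.6 = -2.5
x=13: ŷ = -0.5 + 3.1·13 = 39.8; r = 42.3 − 39.8 = 2.5
x=15: ŷ = -0.5 + 3.1·15 = 46; r = 45.5 − 46 = -0.5
|r| > 2: x=3 (|r|=3), x=5 (|r|=3), x=11 (|r|=2.5), x=13 (|r|=2.5) → 4

4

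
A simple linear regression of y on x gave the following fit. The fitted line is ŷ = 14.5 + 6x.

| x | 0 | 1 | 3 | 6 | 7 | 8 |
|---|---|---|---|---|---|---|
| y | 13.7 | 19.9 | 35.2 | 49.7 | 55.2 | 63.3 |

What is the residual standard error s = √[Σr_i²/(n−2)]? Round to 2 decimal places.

s = 1.68

x=0: ŷ = 14.5 + 6·0 = 14.5; r = 13.7 − 14.5 = -0.8
x=1: ŷ = 14.5 + 6·1 = 20.5; r = 19.9 − 20.5 = -0.6
x=3: ŷ = 14.5 + 6·3 = 32.5; r = 35.2 − 32.5 = 2.7
x=6: ŷ = 14.5 + 6·6 = 50.5; r = 49.7 − 50.5 = -0.8
x=7: ŷ = 14.5 + 6·7 = 56.5; r = 55.2 − 56.5 = -1.3
x=8: ŷ = 14.5 + 6·8 = 62.5; r = 63.3 − 62.5 = 0.8
SSE = 0.64 + 0.36 + 7.29 + 0.64 + 1.69 + 0.64 = 11.26
s = √(11.26/4) = √2.815 ≈ 1.68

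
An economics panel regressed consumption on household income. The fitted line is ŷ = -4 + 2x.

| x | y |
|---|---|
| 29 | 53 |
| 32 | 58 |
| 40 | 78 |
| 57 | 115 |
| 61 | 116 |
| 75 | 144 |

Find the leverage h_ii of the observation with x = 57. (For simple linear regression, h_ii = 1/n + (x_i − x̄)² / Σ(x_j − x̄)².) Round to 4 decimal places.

x̄ = (29 + 32 + 40 + 57 + 61 + 75)/6 = 49
Σ(x − x̄)² = 400 + 289 + 81 + 64 + 144 + 676 = 1654
h = 1/6 + (8)²/1654 = 0.166667 + 0.0386941 = 0.2054

h = 0.2054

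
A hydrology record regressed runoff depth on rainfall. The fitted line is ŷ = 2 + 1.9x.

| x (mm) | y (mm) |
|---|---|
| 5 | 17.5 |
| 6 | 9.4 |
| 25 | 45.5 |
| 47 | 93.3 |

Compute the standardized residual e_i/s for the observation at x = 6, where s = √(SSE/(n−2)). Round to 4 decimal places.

-0.6667

x=5: ŷ = 2 + 1.9·5 = 11.5; e = 17.5 − 11.5 = 6
x=6: ŷ = 2 + 1.9·6 = 13.4; e = 9.4 − 13.4 = -4
x=25: ŷ = 2 + 1.9·25 = 49.5; e = 45.5 − 49.5 = -4
x=47: ŷ = 2 + 1.9·47 = 91.3; e = 93.3 − 91.3 = 2
SSE = 36 + 16 + 16 + 4 = 72
s = √(72/2) = 6
e/s = -4 / 6 = -0.6667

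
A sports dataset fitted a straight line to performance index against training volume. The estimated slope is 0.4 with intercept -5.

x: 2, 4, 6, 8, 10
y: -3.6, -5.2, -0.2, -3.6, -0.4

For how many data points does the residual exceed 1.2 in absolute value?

3

x=2: ŷ = -5 + 0.4·2 = -4.2; e = -3.6 − (-4.2) = 0.6
x=4: ŷ = -5 + 0.4·4 = -3.4; e = -5.2 − (-3.4) = -1.8
x=6: ŷ = -5 + 0.4·6 = -2.6; e = -0.2 − (-2.6) = 2.4
x=8: ŷ = -5 + 0.4·8 = -1.8; e = -3.6 − (-1.8) = -1.8
x=10: ŷ = -5 + 0.4·10 = -1; e = -0.4 − (-1) = 0.6
|e| > 1.2: x=4 (|e|=1.8), x=6 (|e|=2.4), x=8 (|e|=1.8) → 3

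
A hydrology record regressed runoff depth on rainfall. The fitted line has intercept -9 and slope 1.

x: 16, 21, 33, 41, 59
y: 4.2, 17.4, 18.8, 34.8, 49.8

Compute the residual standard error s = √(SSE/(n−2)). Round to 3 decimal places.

s = 4.896

x=16: ŷ = -9 + 16 = 7; e = 4.2 − 7 = -2.8
x=21: ŷ = -9 + 21 = 12; e = 17.4 − 12 = 5.4
x=33: ŷ = -9 + 33 = 24; e = 18.8 − 24 = -5.2
x=41: ŷ = -9 + 41 = 32; e = 34.8 − 32 = 2.8
x=59: ŷ = -9 + 59 = 50; e = 49.8 − 50 = -0.2
SSE = 7.84 + 29.16 + 27.04 + 7.84 + 0.04 = 71.92
s = √(71.92/3) = √23.9733 ≈ 4.896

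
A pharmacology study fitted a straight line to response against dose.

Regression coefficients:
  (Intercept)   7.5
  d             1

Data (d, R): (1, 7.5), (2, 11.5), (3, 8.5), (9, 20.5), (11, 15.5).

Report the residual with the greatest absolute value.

e = 4

d=1: R̂ = 7.5 + 1 = 8.5; e = 7.5 − 8.5 = -1
d=2: R̂ = 7.5 + 2 = 9.5; e = 11.5 − 9.5 = 2
d=3: R̂ = 7.5 + 3 = 10.5; e = 8.5 − 10.5 = -2
d=9: R̂ = 7.5 + 9 = 16.5; e = 20.5 − 16.5 = 4
d=11: R̂ = 7.5 + 11 = 18.5; e = 15.5 − 18.5 = -3
Largest |e| is 4 at d = 9, residual 4.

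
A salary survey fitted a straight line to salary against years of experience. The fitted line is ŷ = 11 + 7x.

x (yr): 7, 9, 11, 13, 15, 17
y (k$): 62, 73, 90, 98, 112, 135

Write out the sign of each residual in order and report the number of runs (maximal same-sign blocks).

x=7: ŷ = 11 + 7·7 = 60; e = 62 − 60 = 2
x=9: ŷ = 11 + 7·9 = 74; e = 73 − 74 = -1
x=11: ŷ = 11 + 7·11 = 88; e = 90 − 88 = 2
x=13: ŷ = 11 + 7·13 = 102; e = 98 − 102 = -4
x=15: ŷ = 11 + 7·15 = 116; e = 112 − 116 = -4
x=17: ŷ = 11 + 7·17 = 130; e = 135 − 130 = 5
Signs: + − + − − +
Runs: +×1, −×1, +×1, −×2, +×1 → 5

5 runs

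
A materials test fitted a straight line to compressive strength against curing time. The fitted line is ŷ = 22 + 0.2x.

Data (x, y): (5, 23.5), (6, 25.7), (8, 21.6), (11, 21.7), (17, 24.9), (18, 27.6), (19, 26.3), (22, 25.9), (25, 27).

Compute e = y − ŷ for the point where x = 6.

e = 2.5

ŷ = 22 + 0.2·6 = 23.2
e = 25.7 − 23.2 = 2.5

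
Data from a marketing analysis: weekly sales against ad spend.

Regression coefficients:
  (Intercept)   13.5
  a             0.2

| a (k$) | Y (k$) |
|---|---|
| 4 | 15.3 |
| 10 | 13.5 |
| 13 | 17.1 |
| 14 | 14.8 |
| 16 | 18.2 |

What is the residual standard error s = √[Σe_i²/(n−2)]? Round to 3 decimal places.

s = 1.871

a=4: ŷ = 13.5 + 0.2·4 = 14.3; e = 15.3 − 14.3 = 1
a=10: ŷ = 13.5 + 0.2·10 = 15.5; e = 13.5 − 15.5 = -2
a=13: ŷ = 13.5 + 0.2·13 = 16.1; e = 17.1 − 16.1 = 1
a=14: ŷ = 13.5 + 0.2·14 = 16.3; e = 14.8 − 16.3 = -1.5
a=16: ŷ = 13.5 + 0.2·16 = 16.7; e = 18.2 − 16.7 = 1.5
SSE = 1 + 4 + 1 + 2.25 + 2.25 = 10.5
s = √(10.5/3) = √3.5 ≈ 1.871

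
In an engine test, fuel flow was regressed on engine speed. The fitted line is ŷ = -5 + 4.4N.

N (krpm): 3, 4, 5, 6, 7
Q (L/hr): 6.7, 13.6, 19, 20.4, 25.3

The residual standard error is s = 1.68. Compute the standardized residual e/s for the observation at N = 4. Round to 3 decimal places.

0.595

ŷ = -5 + 4.4·4 = 12.6
e = 13.6 − 12.6 = 1
e/s = 1 / 1.68 = 0.595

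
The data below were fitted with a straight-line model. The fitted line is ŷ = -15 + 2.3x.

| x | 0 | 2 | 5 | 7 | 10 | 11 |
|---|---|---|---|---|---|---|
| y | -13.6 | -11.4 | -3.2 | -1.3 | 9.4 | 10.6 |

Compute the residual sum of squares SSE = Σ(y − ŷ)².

SSE = 10.86

x=0: ŷ = -15 + 2.3·0 = -15; r = -13.6 − (-15) = 1.4
x=2: ŷ = -15 + 2.3·2 = -10.4; r = -11.4 − (-10.4) = -1
x=5: ŷ = -15 + 2.3·5 = -3.5; r = -3.2 − (-3.5) = 0.3
x=7: ŷ = -15 + 2.3·7 = 1.1; r = -1.3 − 1.1 = -2.4
x=10: ŷ = -15 + 2.3·10 = 8; r = 9.4 − 8 = 1.4
x=11: ŷ = -15 + 2.3·11 = 10.3; r = 10.6 − 10.3 = 0.3
SSE = 1.96 + 1 + 0.09 + 5.76 + 1.96 + 0.09 = 10.86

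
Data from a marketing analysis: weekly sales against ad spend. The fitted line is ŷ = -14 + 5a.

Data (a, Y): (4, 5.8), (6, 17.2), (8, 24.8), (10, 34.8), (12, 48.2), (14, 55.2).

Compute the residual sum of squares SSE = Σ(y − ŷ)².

SSE = 9.84

a=4: ŷ = -14 + 5·4 = 6; e = 5.8 − 6 = -0.2
a=6: ŷ = -14 + 5·6 = 16; e = 17.2 − 16 = 1.2
a=8: ŷ = -14 + 5·8 = 26; e = 24.8 − 26 = -1.2
a=10: ŷ = -14 + 5·10 = 36; e = 34.8 − 36 = -1.2
a=12: ŷ = -14 + 5·12 = 46; e = 48.2 − 46 = 2.2
a=14: ŷ = -14 + 5·14 = 56; e = 55.2 − 56 = -0.8
SSE = 0.04 + 1.44 + 1.44 + 1.44 + 4.84 + 0.64 = 9.84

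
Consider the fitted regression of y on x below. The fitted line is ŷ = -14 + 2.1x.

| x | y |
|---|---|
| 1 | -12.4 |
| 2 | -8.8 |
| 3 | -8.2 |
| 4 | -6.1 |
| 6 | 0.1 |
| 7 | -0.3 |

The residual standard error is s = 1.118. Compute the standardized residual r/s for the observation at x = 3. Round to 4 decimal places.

ŷ = -14 + 2.1·3 = -7.7
r = -8.2 − (-7.7) = -0.5
r/s = -0.5 / 1.118 = -0.4472

-0.4472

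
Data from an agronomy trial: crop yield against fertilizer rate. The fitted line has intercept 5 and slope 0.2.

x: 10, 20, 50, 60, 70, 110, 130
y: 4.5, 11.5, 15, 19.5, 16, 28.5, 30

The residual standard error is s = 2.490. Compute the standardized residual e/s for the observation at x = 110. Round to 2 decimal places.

ŷ = 5 + 0.2·110 = 27
e = 28.5 − 27 = 1.5
e/s = 1.5 / 2.490 = 0.60

0.60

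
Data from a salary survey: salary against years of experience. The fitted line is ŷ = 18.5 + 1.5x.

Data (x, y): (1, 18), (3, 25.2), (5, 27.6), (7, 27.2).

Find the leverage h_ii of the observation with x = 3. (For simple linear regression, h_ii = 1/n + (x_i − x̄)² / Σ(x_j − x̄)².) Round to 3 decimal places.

h = 0.300

x̄ = (1 + 3 + 5 + 7)/4 = 4
Σ(x − x̄)² = 9 + 1 + 1 + 9 = 20
h = 1/4 + (-1)²/20 = 0.25 + 0.05 = 0.300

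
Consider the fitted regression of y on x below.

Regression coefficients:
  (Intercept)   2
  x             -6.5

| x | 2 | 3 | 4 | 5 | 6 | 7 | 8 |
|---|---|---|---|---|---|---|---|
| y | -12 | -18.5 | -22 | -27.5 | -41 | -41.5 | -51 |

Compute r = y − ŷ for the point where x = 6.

r = -4

ŷ = 2 − 6.5·6 = -37
r = -41 − (-37) = -4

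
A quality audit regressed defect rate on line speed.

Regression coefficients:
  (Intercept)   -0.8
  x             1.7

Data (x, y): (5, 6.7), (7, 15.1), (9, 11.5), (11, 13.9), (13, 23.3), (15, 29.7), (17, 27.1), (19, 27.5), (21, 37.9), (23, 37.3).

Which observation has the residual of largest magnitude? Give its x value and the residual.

x = 15, e = 5

x=5: ŷ = -0.8 + 1.7·5 = 7.7; e = 6.7 − 7.7 = -1
x=7: ŷ = -0.8 + 1.7·7 = 11.1; e = 15.1 − 11.1 = 4
x=9: ŷ = -0.8 + 1.7·9 = 14.5; e = 11.5 − 14.5 = -3
x=11: ŷ = -0.8 + 1.7·11 = 17.9; e = 13.9 − 17.9 = -4
x=13: ŷ = -0.8 + 1.7·13 = 21.3; e = 23.3 − 21.3 = 2
x=15: ŷ = -0.8 + 1.7·15 = 24.7; e = 29.7 − 24.7 = 5
x=17: ŷ = -0.8 + 1.7·17 = 28.1; e = 27.1 − 28.1 = -1
x=19: ŷ = -0.8 + 1.7·19 = 31.5; e = 27.5 − 31.5 = -4
x=21: ŷ = -0.8 + 1.7·21 = 34.9; e = 37.9 − 34.9 = 3
x=23: ŷ = -0.8 + 1.7·23 = 38.3; e = 37.3 − 38.3 = -1
Largest |e| is 5 at x = 15, residual 5.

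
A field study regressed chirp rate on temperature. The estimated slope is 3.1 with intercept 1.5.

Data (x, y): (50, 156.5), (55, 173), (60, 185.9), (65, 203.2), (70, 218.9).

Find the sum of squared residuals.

x=50: ŷ = 1.5 + 3.1·50 = 156.5; e = 156.5 − 156.5 = 0
x=55: ŷ = 1.5 + 3.1·55 = 172; e = 173 − 172 = 1
x=60: ŷ = 1.5 + 3.1·60 = 187.5; e = 185.9 − 187.5 = -1.6
x=65: ŷ = 1.5 + 3.1·65 = 203; e = 203.2 − 203 = 0.2
x=70: ŷ = 1.5 + 3.1·70 = 218.5; e = 218.9 − 218.5 = 0.4
SSE = 0 + 1 + 2.56 + 0.04 + 0.16 = 3.76

SSE = 3.76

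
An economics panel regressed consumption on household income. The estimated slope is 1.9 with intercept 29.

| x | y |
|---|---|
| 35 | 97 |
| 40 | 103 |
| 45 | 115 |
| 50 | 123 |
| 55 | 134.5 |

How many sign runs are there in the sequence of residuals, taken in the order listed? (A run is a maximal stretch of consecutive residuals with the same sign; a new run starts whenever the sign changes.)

5 runs

x=35: ŷ = 29 + 1.9·35 = 95.5; e = 97 − 95.5 = 1.5
x=40: ŷ = 29 + 1.9·40 = 105; e = 103 − 105 = -2
x=45: ŷ = 29 + 1.9·45 = 114.5; e = 115 − 114.5 = 0.5
x=50: ŷ = 29 + 1.9·50 = 124; e = 123 − 124 = -1
x=55: ŷ = 29 + 1.9·55 = 133.5; e = 134.5 − 133.5 = 1
Signs: + − + − +
Runs: +×1, −×1, +×1, −×1, +×1 → 5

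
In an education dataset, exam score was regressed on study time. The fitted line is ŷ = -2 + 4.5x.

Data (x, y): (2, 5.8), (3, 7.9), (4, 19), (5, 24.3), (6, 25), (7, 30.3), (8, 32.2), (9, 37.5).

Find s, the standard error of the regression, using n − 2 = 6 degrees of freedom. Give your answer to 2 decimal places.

s = 2.67

x=2: ŷ = -2 + 4.5·2 = 7; r = 5.8 − 7 = -1.2
x=3: ŷ = -2 + 4.5·3 = 11.5; r = 7.9 − 11.5 = -3.6
x=4: ŷ = -2 + 4.5·4 = 16; r = 19 − 16 = 3
x=5: ŷ = -2 + 4.5·5 = 20.5; r = 24.3 − 20.5 = 3.8
x=6: ŷ = -2 + 4.5·6 = 25; r = 25 − 25 = 0
x=7: ŷ = -2 + 4.5·7 = 29.5; r = 30.3 − 29.5 = 0.8
x=8: ŷ = -2 + 4.5·8 = 34; r = 32.2 − 34 = -1.8
x=9: ŷ = -2 + 4.5·9 = 38.5; r = 37.5 − 38.5 = -1
SSE = 1.44 + 12.96 + 9 + 14.44 + 0 + 0.64 + 3.24 + 1 = 42.72
s = √(42.72/6) = √7.12 ≈ 2.67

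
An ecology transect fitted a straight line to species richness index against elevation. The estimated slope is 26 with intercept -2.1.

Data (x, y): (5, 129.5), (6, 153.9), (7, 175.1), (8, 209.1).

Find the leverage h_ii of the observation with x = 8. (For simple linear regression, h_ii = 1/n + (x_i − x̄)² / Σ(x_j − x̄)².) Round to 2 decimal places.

x̄ = (5 + 6 + 7 + 8)/4 = 6.5
Σ(x − x̄)² = 2.25 + 0.25 + 0.25 + 2.25 = 5
h = 1/4 + (1.5)²/5 = 0.25 + 0.45 = 0.70

h = 0.70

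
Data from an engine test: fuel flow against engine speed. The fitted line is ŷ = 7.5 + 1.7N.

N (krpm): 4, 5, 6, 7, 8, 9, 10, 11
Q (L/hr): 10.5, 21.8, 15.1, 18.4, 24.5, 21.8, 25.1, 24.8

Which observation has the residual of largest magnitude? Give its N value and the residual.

N = 5, e = 5.8

N=4: ŷ = 7.5 + 1.7·4 = 14.3; e = 10.5 − 14.3 = -3.8
N=5: ŷ = 7.5 + 1.7·5 = 16; e = 21.8 − 16 = 5.8
N=6: ŷ = 7.5 + 1.7·6 = 17.7; e = 15.1 − 17.7 = -2.6
N=7: ŷ = 7.5 + 1.7·7 = 19.4; e = 18.4 − 19.4 = -1
N=8: ŷ = 7.5 + 1.7·8 = 21.1; e = 24.5 − 21.1 = 3.4
N=9: ŷ = 7.5 + 1.7·9 = 22.8; e = 21.8 − 22.8 = -1
N=10: ŷ = 7.5 + 1.7·10 = 24.5; e = 25.1 − 24.5 = 0.6
N=11: ŷ = 7.5 + 1.7·11 = 26.2; e = 24.8 − 26.2 = -1.4
Largest |e| is 5.8 at N = 5, residual 5.8.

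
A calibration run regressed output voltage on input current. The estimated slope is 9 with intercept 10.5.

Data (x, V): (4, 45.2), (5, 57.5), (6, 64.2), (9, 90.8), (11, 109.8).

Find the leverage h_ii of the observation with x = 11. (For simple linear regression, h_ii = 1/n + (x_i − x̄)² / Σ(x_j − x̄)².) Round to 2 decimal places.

h = 0.67

x̄ = (4 + 5 + 6 + 9 + 11)/5 = 7
Σ(x − x̄)² = 9 + 4 + 1 + 4 + 16 = 34
h = 1/5 + (4)²/34 = 0.2 + 0.470588 = 0.67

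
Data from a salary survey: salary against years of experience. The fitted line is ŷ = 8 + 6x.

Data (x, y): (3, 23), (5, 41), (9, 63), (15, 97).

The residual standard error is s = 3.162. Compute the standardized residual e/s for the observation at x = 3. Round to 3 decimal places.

ŷ = 8 + 6·3 = 26
e = 23 − 26 = -3
e/s = -3 / 3.162 = -0.949

-0.949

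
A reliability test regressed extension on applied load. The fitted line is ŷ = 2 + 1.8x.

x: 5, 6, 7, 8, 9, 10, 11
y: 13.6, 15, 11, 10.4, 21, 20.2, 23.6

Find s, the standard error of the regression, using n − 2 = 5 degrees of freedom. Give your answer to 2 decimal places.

s = 3.79

x=5: ŷ = 2 + 1.8·5 = 11; r = 13.6 − 11 = 2.6
x=6: ŷ = 2 + 1.8·6 = 12.8; r = 15 − 12.8 = 2.2
x=7: ŷ = 2 + 1.8·7 = 14.6; r = 11 − 14.6 = -3.6
x=8: ŷ = 2 + 1.8·8 = 16.4; r = 10.4 − 16.4 = -6
x=9: ŷ = 2 + 1.8·9 = 18.2; r = 21 − 18.2 = 2.8
x=10: ŷ = 2 + 1.8·10 = 20; r = 20.2 − 20 = 0.2
x=11: ŷ = 2 + 1.8·11 = 21.8; r = 23.6 − 21.8 = 1.8
SSE = 6.76 + 4.84 + 12.96 + 36 + 7.84 + 0.04 + 3.24 = 71.68
s = √(71.68/5) = √14.336 ≈ 3.79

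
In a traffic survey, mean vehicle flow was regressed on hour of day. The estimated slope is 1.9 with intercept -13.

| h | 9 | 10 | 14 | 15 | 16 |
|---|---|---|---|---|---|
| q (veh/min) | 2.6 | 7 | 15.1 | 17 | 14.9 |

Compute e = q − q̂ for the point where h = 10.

e = 1

q̂ = -13 + 1.9·10 = 6
e = 7 − 6 = 1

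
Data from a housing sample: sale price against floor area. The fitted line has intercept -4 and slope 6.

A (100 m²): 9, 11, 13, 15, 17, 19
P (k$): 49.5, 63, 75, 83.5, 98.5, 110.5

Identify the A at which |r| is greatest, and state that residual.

A=9: ŷ = -4 + 6·9 = 50; r = 49.5 − 50 = -0.5
A=11: ŷ = -4 + 6·11 = 62; r = 63 − 62 = 1
A=13: ŷ = -4 + 6·13 = 74; r = 75 − 74 = 1
A=15: ŷ = -4 + 6·15 = 86; r = 83.5 − 86 = -2.5
A=17: ŷ = -4 + 6·17 = 98; r = 98.5 − 98 = 0.5
A=19: ŷ = -4 + 6·19 = 110; r = 110.5 − 110 = 0.5
Largest |r| is 2.5 at A = 15, residual -2.5.

A = 15, r = -2.5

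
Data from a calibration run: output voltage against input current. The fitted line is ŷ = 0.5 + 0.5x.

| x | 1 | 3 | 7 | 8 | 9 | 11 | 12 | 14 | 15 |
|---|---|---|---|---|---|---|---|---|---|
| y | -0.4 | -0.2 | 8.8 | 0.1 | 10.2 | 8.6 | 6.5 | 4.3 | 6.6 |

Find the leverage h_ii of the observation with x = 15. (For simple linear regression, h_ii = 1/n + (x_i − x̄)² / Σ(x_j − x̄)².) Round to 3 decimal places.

h = 0.320

x̄ = (1 + 3 + 7 + 8 + 9 + 11 + 12 + 14 + 15)/9 = 8.88889
Σ(x − x̄)² = 62.2346 + 34.679 + 3.5679 + 0.790123 + 0.0123457 + 4.45679 + 9.67901 + 26.1235 + 37.3457 = 178.889
h = 1/9 + (6.11111)²/178.889 = 0.111111 + 0.208765 = 0.320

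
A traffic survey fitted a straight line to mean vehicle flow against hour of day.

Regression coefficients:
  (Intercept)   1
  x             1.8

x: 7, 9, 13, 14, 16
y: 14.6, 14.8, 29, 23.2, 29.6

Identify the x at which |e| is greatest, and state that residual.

x=7: ŷ = 1 + 1.8·7 = 13.6; e = 14.6 − 13.6 = 1
x=9: ŷ = 1 + 1.8·9 = 17.2; e = 14.8 − 17.2 = -2.4
x=13: ŷ = 1 + 1.8·13 = 24.4; e = 29 − 24.4 = 4.6
x=14: ŷ = 1 + 1.8·14 = 26.2; e = 23.2 − 26.2 = -3
x=16: ŷ = 1 + 1.8·16 = 29.8; e = 29.6 − 29.8 = -0.2
Largest |e| is 4.6 at x = 13, residual 4.6.

x = 13, e = 4.6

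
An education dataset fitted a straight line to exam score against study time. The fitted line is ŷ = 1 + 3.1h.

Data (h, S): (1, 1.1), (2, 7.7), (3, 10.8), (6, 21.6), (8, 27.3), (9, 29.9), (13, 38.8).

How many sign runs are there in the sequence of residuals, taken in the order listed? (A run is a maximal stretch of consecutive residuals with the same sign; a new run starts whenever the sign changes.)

h=1: ŷ = 1 + 3.1·1 = 4.1; r = 1.1 − 4.1 = -3
h=2: ŷ = 1 + 3.1·2 = 7.2; r = 7.7 − 7.2 = 0.5
h=3: ŷ = 1 + 3.1·3 = 10.3; r = 10.8 − 10.3 = 0.5
h=6: ŷ = 1 + 3.1·6 = 19.6; r = 21.6 − 19.6 = 2
h=8: ŷ = 1 + 3.1·8 = 25.8; r = 27.3 − 25.8 = 1.5
h=9: ŷ = 1 + 3.1·9 = 28.9; r = 29.9 − 28.9 = 1
h=13: ŷ = 1 + 3.1·13 = 41.3; r = 38.8 − 41.3 = -2.5
Signs: − + + + + + −
Runs: −×1, +×5, −×1 → 3

3 runs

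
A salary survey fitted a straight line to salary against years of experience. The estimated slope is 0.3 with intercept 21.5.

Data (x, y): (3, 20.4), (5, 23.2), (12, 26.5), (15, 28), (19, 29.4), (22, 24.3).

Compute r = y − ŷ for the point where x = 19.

ŷ = 21.5 + 0.3·19 = 27.2
r = 29.4 − 27.2 = 2.2

r = 2.2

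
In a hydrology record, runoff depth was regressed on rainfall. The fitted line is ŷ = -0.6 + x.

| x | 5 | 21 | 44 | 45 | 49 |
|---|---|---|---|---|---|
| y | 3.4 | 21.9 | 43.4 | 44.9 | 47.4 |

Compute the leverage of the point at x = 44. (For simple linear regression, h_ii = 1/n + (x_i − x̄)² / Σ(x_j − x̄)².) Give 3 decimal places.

h = 0.287

x̄ = (5 + 21 + 44 + 45 + 49)/5 = 32.8
Σ(x − x̄)² = 772.84 + 139.24 + 125.44 + 148.84 + 262.44 = 1448.8
h = 1/5 + (11.2)²/1448.8 = 0.2 + 0.086582 = 0.287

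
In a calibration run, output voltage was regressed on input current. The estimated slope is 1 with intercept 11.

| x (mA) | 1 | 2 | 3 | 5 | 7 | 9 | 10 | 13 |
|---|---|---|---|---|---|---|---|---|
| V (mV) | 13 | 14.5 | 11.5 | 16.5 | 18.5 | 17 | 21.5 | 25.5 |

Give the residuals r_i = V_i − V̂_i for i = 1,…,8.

x=1: V̂ = 11 + 1 = 12; r = 13 − 12 = 1
x=2: V̂ = 11 + 2 = 13; r = 14.5 − 13 = 1.5
x=3: V̂ = 11 + 3 = 14; r = 11.5 − 14 = -2.5
x=5: V̂ = 11 + 5 = 16; r = 16.5 − 16 = 0.5
x=7: V̂ = 11 + 7 = 18; r = 18.5 − 18 = 0.5
x=9: V̂ = 11 + 9 = 20; r = 17 − 20 = -3
x=10: V̂ = 11 + 10 = 21; r = 21.5 − 21 = 0.5
x=13: V̂ = 11 + 13 = 24; r = 25.5 − 24 = 1.5

1, 1.5, -2.5, 0.5, 0.5, -3, 0.5, 1.5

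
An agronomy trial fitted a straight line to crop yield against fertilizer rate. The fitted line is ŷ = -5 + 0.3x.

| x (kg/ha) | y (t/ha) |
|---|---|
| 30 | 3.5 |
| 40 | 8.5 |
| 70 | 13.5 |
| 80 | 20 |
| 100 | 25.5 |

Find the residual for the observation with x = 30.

ŷ = -5 + 0.3·30 = 4
e = 3.5 − 4 = -0.5

e = -0.5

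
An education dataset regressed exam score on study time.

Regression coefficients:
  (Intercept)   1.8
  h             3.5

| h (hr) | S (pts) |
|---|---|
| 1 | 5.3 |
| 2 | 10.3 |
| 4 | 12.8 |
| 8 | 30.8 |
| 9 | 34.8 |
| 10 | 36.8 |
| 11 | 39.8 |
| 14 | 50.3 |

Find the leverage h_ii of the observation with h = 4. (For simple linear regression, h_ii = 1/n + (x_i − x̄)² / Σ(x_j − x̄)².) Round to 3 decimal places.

h = 0.202

h̄ = (1 + 2 + 4 + 8 + 9 + 10 + 11 + 14)/8 = 7.375
Σ(h − h̄)² = 40.6406 + 28.8906 + 11.3906 + 0.390625 + 2.64062 + 6.89062 + 13.1406 + 43.8906 = 147.875
h = 1/8 + (-3.375)²/147.875 = 0.125 + 0.0770287 = 0.202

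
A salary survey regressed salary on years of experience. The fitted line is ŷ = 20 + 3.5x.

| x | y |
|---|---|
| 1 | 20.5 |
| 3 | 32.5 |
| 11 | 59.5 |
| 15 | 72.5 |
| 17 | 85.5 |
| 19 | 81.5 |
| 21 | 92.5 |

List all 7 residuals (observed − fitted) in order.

x=1: ŷ = 20 + 3.5·1 = 23.5; r = 20.5 − 23.5 = -3
x=3: ŷ = 20 + 3.5·3 = 30.5; r = 32.5 − 30.5 = 2
x=11: ŷ = 20 + 3.5·11 = 58.5; r = 59.5 − 58.5 = 1
x=15: ŷ = 20 + 3.5·15 = 72.5; r = 72.5 − 72.5 = 0
x=17: ŷ = 20 + 3.5·17 = 79.5; r = 85.5 − 79.5 = 6
x=19: ŷ = 20 + 3.5·19 = 86.5; r = 81.5 − 86.5 = -5
x=21: ŷ = 20 + 3.5·21 = 93.5; r = 92.5 − 93.5 = -1

-3, 2, 1, 0, 6, -5, -1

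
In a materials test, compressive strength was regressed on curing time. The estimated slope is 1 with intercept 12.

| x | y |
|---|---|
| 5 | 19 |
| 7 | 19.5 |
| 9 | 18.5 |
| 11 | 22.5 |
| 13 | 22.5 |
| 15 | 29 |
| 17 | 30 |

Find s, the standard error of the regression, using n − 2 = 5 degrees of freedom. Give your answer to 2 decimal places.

s = 2.10

x=5: ŷ = 12 + 5 = 17; r = 19 − 17 = 2
x=7: ŷ = 12 + 7 = 19; r = 19.5 − 19 = 0.5
x=9: ŷ = 12 + 9 = 21; r = 18.5 − 21 = -2.5
x=11: ŷ = 12 + 11 = 23; r = 22.5 − 23 = -0.5
x=13: ŷ = 12 + 13 = 25; r = 22.5 − 25 = -2.5
x=15: ŷ = 12 + 15 = 27; r = 29 − 27 = 2
x=17: ŷ = 12 + 17 = 29; r = 30 − 29 = 1
SSE = 4 + 0.25 + 6.25 + 0.25 + 6.25 + 4 + 1 = 22
s = √(22/5) = √4.4 ≈ 2.10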